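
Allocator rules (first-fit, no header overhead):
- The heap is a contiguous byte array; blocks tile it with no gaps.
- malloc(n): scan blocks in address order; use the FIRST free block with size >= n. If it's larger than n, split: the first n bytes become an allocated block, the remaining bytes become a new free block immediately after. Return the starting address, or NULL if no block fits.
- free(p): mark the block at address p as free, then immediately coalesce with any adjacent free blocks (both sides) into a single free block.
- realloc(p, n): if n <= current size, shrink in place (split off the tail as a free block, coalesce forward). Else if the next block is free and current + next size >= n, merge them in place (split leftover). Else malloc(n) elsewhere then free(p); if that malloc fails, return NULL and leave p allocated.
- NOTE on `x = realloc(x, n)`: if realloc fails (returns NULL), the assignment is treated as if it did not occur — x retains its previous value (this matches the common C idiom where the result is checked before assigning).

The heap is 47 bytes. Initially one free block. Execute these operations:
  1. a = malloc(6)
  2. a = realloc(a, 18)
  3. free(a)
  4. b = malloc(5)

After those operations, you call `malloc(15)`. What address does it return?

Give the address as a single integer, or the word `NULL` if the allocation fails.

Op 1: a = malloc(6) -> a = 0; heap: [0-5 ALLOC][6-46 FREE]
Op 2: a = realloc(a, 18) -> a = 0; heap: [0-17 ALLOC][18-46 FREE]
Op 3: free(a) -> (freed a); heap: [0-46 FREE]
Op 4: b = malloc(5) -> b = 0; heap: [0-4 ALLOC][5-46 FREE]
malloc(15): first-fit scan over [0-4 ALLOC][5-46 FREE] -> 5

Answer: 5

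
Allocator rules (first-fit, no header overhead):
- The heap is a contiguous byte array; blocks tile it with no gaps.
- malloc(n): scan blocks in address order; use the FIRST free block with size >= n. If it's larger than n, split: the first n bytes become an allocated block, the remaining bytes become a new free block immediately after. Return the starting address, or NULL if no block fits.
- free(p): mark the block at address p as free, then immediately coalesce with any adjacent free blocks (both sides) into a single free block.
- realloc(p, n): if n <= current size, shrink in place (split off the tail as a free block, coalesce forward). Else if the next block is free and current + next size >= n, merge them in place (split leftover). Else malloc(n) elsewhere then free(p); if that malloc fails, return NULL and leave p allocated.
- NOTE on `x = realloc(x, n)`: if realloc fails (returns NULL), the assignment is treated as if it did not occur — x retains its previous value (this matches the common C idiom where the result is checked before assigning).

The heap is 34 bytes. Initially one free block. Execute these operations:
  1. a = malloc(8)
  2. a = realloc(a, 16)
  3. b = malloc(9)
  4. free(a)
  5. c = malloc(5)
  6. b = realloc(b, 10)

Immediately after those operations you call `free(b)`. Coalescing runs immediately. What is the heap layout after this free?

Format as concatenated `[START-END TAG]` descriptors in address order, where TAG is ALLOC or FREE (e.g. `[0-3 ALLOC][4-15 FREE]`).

Answer: [0-4 ALLOC][5-33 FREE]

Derivation:
Op 1: a = malloc(8) -> a = 0; heap: [0-7 ALLOC][8-33 FREE]
Op 2: a = realloc(a, 16) -> a = 0; heap: [0-15 ALLOC][16-33 FREE]
Op 3: b = malloc(9) -> b = 16; heap: [0-15 ALLOC][16-24 ALLOC][25-33 FREE]
Op 4: free(a) -> (freed a); heap: [0-15 FREE][16-24 ALLOC][25-33 FREE]
Op 5: c = malloc(5) -> c = 0; heap: [0-4 ALLOC][5-15 FREE][16-24 ALLOC][25-33 FREE]
Op 6: b = realloc(b, 10) -> b = 16; heap: [0-4 ALLOC][5-15 FREE][16-25 ALLOC][26-33 FREE]
free(b): b = 16 -> block [16-25 ALLOC]; mark free, coalesce with adjacent free neighbors -> [0-4 ALLOC][5-33 FREE]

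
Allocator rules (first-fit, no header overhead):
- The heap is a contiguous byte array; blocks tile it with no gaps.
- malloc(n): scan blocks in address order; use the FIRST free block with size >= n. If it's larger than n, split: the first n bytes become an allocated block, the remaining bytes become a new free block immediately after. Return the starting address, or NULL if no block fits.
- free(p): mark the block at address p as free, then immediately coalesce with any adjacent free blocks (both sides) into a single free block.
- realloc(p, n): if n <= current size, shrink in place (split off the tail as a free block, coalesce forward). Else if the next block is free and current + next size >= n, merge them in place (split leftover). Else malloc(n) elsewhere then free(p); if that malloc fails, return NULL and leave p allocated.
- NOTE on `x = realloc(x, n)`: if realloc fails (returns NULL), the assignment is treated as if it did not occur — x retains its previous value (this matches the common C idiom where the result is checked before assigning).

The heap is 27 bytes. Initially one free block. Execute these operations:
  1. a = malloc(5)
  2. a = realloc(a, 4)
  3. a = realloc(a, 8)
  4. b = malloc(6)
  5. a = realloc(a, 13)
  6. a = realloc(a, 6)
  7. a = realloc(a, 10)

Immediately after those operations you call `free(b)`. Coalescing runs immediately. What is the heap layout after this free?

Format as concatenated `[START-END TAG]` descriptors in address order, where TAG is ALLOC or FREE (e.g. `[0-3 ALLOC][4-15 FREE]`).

Op 1: a = malloc(5) -> a = 0; heap: [0-4 ALLOC][5-26 FREE]
Op 2: a = realloc(a, 4) -> a = 0; heap: [0-3 ALLOC][4-26 FREE]
Op 3: a = realloc(a, 8) -> a = 0; heap: [0-7 ALLOC][8-26 FREE]
Op 4: b = malloc(6) -> b = 8; heap: [0-7 ALLOC][8-13 ALLOC][14-26 FREE]
Op 5: a = realloc(a, 13) -> a = 14; heap: [0-7 FREE][8-13 ALLOC][14-26 ALLOC]
Op 6: a = realloc(a, 6) -> a = 14; heap: [0-7 FREE][8-13 ALLOC][14-19 ALLOC][20-26 FREE]
Op 7: a = realloc(a, 10) -> a = 14; heap: [0-7 FREE][8-13 ALLOC][14-23 ALLOC][24-26 FREE]
free(b): b = 8 -> block [8-13 ALLOC]; mark free, coalesce with adjacent free neighbors -> [0-13 FREE][14-23 ALLOC][24-26 FREE]

Answer: [0-13 FREE][14-23 ALLOC][24-26 FREE]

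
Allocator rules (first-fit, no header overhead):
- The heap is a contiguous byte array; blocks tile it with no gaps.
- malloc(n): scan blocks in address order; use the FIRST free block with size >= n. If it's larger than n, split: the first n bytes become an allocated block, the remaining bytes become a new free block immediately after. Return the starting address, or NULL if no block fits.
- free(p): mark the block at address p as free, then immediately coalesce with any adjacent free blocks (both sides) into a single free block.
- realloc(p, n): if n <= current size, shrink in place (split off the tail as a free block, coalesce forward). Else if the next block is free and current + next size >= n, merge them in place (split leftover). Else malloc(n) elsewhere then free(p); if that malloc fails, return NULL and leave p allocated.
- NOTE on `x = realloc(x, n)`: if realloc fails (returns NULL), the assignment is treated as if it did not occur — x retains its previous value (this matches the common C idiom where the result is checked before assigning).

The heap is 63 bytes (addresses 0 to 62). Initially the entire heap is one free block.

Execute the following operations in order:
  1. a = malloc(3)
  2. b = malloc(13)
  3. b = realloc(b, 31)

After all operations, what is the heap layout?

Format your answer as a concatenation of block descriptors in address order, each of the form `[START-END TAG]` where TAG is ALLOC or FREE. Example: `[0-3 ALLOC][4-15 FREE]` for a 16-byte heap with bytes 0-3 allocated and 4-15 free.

Answer: [0-2 ALLOC][3-33 ALLOC][34-62 FREE]

Derivation:
Op 1: a = malloc(3) -> a = 0; heap: [0-2 ALLOC][3-62 FREE]
Op 2: b = malloc(13) -> b = 3; heap: [0-2 ALLOC][3-15 ALLOC][16-62 FREE]
Op 3: b = realloc(b, 31) -> b = 3; heap: [0-2 ALLOC][3-33 ALLOC][34-62 FREE]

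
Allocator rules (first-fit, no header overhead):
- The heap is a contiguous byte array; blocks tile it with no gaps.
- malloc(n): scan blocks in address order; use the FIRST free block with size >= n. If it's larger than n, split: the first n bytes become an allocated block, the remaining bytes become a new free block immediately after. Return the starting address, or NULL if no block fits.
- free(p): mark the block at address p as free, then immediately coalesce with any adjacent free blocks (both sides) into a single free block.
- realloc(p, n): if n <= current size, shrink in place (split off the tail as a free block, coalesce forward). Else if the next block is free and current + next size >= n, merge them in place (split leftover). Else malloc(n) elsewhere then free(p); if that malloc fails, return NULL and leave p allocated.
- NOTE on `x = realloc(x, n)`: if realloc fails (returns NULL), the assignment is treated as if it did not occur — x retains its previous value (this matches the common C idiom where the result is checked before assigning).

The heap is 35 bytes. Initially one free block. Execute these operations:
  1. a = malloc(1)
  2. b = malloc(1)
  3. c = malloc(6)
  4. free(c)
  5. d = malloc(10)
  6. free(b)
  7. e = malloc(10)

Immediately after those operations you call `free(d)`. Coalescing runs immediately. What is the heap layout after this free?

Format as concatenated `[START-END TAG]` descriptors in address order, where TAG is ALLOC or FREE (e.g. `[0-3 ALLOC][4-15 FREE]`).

Answer: [0-0 ALLOC][1-11 FREE][12-21 ALLOC][22-34 FREE]

Derivation:
Op 1: a = malloc(1) -> a = 0; heap: [0-0 ALLOC][1-34 FREE]
Op 2: b = malloc(1) -> b = 1; heap: [0-0 ALLOC][1-1 ALLOC][2-34 FREE]
Op 3: c = malloc(6) -> c = 2; heap: [0-0 ALLOC][1-1 ALLOC][2-7 ALLOC][8-34 FREE]
Op 4: free(c) -> (freed c); heap: [0-0 ALLOC][1-1 ALLOC][2-34 FREE]
Op 5: d = malloc(10) -> d = 2; heap: [0-0 ALLOC][1-1 ALLOC][2-11 ALLOC][12-34 FREE]
Op 6: free(b) -> (freed b); heap: [0-0 ALLOC][1-1 FREE][2-11 ALLOC][12-34 FREE]
Op 7: e = malloc(10) -> e = 12; heap: [0-0 ALLOC][1-1 FREE][2-11 ALLOC][12-21 ALLOC][22-34 FREE]
free(d): d = 2 -> block [2-11 ALLOC]; mark free, coalesce with adjacent free neighbors -> [0-0 ALLOC][1-11 FREE][12-21 ALLOC][22-34 FREE]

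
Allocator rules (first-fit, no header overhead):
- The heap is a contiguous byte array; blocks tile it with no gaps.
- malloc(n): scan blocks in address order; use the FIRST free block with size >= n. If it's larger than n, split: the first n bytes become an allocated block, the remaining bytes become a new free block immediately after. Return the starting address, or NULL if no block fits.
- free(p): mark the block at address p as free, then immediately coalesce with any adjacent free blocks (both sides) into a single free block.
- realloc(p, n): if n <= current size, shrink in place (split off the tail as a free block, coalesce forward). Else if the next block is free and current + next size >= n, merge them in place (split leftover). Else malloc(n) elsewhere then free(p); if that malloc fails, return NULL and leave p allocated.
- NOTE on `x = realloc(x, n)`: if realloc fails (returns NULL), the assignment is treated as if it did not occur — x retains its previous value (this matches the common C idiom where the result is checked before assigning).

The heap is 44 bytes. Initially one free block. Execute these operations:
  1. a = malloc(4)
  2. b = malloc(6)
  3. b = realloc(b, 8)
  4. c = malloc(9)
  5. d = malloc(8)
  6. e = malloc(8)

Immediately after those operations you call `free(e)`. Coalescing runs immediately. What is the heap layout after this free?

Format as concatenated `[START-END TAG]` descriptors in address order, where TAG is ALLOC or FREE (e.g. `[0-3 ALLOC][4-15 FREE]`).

Answer: [0-3 ALLOC][4-11 ALLOC][12-20 ALLOC][21-28 ALLOC][29-43 FREE]

Derivation:
Op 1: a = malloc(4) -> a = 0; heap: [0-3 ALLOC][4-43 FREE]
Op 2: b = malloc(6) -> b = 4; heap: [0-3 ALLOC][4-9 ALLOC][10-43 FREE]
Op 3: b = realloc(b, 8) -> b = 4; heap: [0-3 ALLOC][4-11 ALLOC][12-43 FREE]
Op 4: c = malloc(9) -> c = 12; heap: [0-3 ALLOC][4-11 ALLOC][12-20 ALLOC][21-43 FREE]
Op 5: d = malloc(8) -> d = 21; heap: [0-3 ALLOC][4-11 ALLOC][12-20 ALLOC][21-28 ALLOC][29-43 FREE]
Op 6: e = malloc(8) -> e = 29; heap: [0-3 ALLOC][4-11 ALLOC][12-20 ALLOC][21-28 ALLOC][29-36 ALLOC][37-43 FREE]
free(e): e = 29 -> block [29-36 ALLOC]; mark free, coalesce with adjacent free neighbors -> [0-3 ALLOC][4-11 ALLOC][12-20 ALLOC][21-28 ALLOC][29-43 FREE]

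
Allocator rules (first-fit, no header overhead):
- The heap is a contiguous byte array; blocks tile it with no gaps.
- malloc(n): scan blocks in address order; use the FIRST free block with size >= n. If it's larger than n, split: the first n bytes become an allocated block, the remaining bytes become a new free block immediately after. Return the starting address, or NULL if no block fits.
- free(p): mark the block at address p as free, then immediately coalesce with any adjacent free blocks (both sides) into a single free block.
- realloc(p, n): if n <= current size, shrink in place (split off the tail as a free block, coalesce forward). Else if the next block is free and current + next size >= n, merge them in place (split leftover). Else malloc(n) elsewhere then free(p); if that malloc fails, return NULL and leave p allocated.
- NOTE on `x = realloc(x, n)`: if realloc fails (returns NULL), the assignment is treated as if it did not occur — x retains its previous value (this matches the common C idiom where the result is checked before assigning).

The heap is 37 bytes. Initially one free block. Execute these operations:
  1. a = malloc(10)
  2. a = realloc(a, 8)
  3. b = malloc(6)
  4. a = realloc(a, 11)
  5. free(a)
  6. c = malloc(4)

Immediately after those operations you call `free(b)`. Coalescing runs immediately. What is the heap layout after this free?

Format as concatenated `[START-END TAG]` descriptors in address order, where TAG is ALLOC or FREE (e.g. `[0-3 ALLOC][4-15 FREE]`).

Answer: [0-3 ALLOC][4-36 FREE]

Derivation:
Op 1: a = malloc(10) -> a = 0; heap: [0-9 ALLOC][10-36 FREE]
Op 2: a = realloc(a, 8) -> a = 0; heap: [0-7 ALLOC][8-36 FREE]
Op 3: b = malloc(6) -> b = 8; heap: [0-7 ALLOC][8-13 ALLOC][14-36 FREE]
Op 4: a = realloc(a, 11) -> a = 14; heap: [0-7 FREE][8-13 ALLOC][14-24 ALLOC][25-36 FREE]
Op 5: free(a) -> (freed a); heap: [0-7 FREE][8-13 ALLOC][14-36 FREE]
Op 6: c = malloc(4) -> c = 0; heap: [0-3 ALLOC][4-7 FREE][8-13 ALLOC][14-36 FREE]
free(b): b = 8 -> block [8-13 ALLOC]; mark free, coalesce with adjacent free neighbors -> [0-3 ALLOC][4-36 FREE]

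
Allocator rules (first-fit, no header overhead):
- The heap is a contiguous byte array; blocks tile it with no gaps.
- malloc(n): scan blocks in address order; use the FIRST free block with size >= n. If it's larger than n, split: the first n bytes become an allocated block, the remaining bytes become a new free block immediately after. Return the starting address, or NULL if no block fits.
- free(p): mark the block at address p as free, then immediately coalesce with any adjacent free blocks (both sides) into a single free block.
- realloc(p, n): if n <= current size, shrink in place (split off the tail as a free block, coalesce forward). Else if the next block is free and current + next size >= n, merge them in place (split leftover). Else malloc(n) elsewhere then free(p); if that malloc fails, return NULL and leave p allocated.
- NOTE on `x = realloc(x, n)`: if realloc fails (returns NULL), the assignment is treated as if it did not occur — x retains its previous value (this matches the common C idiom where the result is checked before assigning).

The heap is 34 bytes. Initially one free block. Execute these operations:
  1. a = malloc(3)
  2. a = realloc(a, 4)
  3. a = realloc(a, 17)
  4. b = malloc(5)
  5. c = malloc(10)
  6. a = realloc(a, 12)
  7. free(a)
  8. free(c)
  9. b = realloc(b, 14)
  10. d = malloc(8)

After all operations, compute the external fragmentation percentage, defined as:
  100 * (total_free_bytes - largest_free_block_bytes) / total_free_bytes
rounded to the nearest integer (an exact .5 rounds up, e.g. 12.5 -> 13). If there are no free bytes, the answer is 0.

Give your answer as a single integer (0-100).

Op 1: a = malloc(3) -> a = 0; heap: [0-2 ALLOC][3-33 FREE]
Op 2: a = realloc(a, 4) -> a = 0; heap: [0-3 ALLOC][4-33 FREE]
Op 3: a = realloc(a, 17) -> a = 0; heap: [0-16 ALLOC][17-33 FREE]
Op 4: b = malloc(5) -> b = 17; heap: [0-16 ALLOC][17-21 ALLOC][22-33 FREE]
Op 5: c = malloc(10) -> c = 22; heap: [0-16 ALLOC][17-21 ALLOC][22-31 ALLOC][32-33 FREE]
Op 6: a = realloc(a, 12) -> a = 0; heap: [0-11 ALLOC][12-16 FREE][17-21 ALLOC][22-31 ALLOC][32-33 FREE]
Op 7: free(a) -> (freed a); heap: [0-16 FREE][17-21 ALLOC][22-31 ALLOC][32-33 FREE]
Op 8: free(c) -> (freed c); heap: [0-16 FREE][17-21 ALLOC][22-33 FREE]
Op 9: b = realloc(b, 14) -> b = 17; heap: [0-16 FREE][17-30 ALLOC][31-33 FREE]
Op 10: d = malloc(8) -> d = 0; heap: [0-7 ALLOC][8-16 FREE][17-30 ALLOC][31-33 FREE]
Free blocks: [9 3] total_free=12 largest=9 -> 100*(12-9)/12 = 300/12 = 25

Answer: 25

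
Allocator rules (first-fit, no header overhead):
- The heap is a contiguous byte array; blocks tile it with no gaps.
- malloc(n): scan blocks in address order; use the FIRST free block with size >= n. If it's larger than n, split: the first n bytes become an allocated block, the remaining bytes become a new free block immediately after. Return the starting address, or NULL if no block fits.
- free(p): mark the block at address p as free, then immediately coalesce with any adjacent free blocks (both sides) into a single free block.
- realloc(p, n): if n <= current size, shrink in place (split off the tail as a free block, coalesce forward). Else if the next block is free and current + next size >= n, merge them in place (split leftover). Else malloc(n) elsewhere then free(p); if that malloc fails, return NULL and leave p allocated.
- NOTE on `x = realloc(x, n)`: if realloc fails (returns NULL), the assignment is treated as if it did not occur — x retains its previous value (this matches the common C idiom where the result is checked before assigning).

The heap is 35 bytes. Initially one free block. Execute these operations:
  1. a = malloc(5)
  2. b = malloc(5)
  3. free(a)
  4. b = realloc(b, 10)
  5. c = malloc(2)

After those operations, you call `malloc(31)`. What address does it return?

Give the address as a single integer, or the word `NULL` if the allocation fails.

Op 1: a = malloc(5) -> a = 0; heap: [0-4 ALLOC][5-34 FREE]
Op 2: b = malloc(5) -> b = 5; heap: [0-4 ALLOC][5-9 ALLOC][10-34 FREE]
Op 3: free(a) -> (freed a); heap: [0-4 FREE][5-9 ALLOC][10-34 FREE]
Op 4: b = realloc(b, 10) -> b = 5; heap: [0-4 FREE][5-14 ALLOC][15-34 FREE]
Op 5: c = malloc(2) -> c = 0; heap: [0-1 ALLOC][2-4 FREE][5-14 ALLOC][15-34 FREE]
malloc(31): first-fit scan over [0-1 ALLOC][2-4 FREE][5-14 ALLOC][15-34 FREE] -> NULL

Answer: NULL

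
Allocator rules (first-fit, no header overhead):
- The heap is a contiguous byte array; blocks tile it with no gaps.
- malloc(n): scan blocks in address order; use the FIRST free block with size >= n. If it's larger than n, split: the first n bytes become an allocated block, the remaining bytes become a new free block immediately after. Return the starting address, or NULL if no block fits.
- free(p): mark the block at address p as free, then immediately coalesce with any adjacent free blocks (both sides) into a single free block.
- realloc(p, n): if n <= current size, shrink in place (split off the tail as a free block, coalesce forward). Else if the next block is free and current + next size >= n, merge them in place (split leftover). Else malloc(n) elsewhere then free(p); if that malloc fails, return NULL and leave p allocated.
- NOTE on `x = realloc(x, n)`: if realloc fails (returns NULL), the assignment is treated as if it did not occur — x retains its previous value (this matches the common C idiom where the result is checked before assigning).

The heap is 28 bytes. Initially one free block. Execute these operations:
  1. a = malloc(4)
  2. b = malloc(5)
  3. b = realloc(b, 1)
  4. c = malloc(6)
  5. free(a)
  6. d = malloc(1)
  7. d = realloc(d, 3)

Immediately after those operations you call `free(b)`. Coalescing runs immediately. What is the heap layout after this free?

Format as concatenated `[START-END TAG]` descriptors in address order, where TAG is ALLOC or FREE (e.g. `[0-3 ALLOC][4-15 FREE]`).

Op 1: a = malloc(4) -> a = 0; heap: [0-3 ALLOC][4-27 FREE]
Op 2: b = malloc(5) -> b = 4; heap: [0-3 ALLOC][4-8 ALLOC][9-27 FREE]
Op 3: b = realloc(b, 1) -> b = 4; heap: [0-3 ALLOC][4-4 ALLOC][5-27 FREE]
Op 4: c = malloc(6) -> c = 5; heap: [0-3 ALLOC][4-4 ALLOC][5-10 ALLOC][11-27 FREE]
Op 5: free(a) -> (freed a); heap: [0-3 FREE][4-4 ALLOC][5-10 ALLOC][11-27 FREE]
Op 6: d = malloc(1) -> d = 0; heap: [0-0 ALLOC][1-3 FREE][4-4 ALLOC][5-10 ALLOC][11-27 FREE]
Op 7: d = realloc(d, 3) -> d = 0; heap: [0-2 ALLOC][3-3 FREE][4-4 ALLOC][5-10 ALLOC][11-27 FREE]
free(b): b = 4 -> block [4-4 ALLOC]; mark free, coalesce with adjacent free neighbors -> [0-2 ALLOC][3-4 FREE][5-10 ALLOC][11-27 FREE]

Answer: [0-2 ALLOC][3-4 FREE][5-10 ALLOC][11-27 FREE]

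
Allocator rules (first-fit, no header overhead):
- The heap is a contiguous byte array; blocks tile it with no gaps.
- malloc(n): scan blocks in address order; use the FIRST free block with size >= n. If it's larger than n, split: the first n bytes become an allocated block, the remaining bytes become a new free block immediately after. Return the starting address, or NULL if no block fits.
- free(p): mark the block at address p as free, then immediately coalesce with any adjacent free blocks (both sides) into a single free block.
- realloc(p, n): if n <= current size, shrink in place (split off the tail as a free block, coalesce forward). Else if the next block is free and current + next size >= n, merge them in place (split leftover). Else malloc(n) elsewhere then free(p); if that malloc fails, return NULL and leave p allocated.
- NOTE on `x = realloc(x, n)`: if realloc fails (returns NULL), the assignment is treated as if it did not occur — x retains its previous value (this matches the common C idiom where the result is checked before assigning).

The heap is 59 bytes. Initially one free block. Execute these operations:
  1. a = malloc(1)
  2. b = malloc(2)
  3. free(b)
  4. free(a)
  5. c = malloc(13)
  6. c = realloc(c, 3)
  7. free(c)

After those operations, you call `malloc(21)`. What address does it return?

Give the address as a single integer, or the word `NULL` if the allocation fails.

Op 1: a = malloc(1) -> a = 0; heap: [0-0 ALLOC][1-58 FREE]
Op 2: b = malloc(2) -> b = 1; heap: [0-0 ALLOC][1-2 ALLOC][3-58 FREE]
Op 3: free(b) -> (freed b); heap: [0-0 ALLOC][1-58 FREE]
Op 4: free(a) -> (freed a); heap: [0-58 FREE]
Op 5: c = malloc(13) -> c = 0; heap: [0-12 ALLOC][13-58 FREE]
Op 6: c = realloc(c, 3) -> c = 0; heap: [0-2 ALLOC][3-58 FREE]
Op 7: free(c) -> (freed c); heap: [0-58 FREE]
malloc(21): first-fit scan over [0-58 FREE] -> 0

Answer: 0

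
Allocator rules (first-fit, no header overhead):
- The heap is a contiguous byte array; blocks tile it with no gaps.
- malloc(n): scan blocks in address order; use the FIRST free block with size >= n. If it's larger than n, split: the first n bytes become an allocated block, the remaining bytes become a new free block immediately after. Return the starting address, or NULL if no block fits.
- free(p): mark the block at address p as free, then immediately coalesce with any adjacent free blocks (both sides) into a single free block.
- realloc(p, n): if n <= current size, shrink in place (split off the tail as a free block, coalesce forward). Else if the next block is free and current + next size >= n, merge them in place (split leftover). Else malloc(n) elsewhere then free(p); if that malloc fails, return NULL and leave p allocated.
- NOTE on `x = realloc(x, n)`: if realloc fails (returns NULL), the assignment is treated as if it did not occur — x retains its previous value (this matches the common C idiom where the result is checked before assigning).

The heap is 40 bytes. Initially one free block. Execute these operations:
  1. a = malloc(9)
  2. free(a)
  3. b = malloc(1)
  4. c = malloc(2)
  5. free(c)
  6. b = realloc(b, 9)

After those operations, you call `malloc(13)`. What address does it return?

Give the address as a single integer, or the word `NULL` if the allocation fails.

Op 1: a = malloc(9) -> a = 0; heap: [0-8 ALLOC][9-39 FREE]
Op 2: free(a) -> (freed a); heap: [0-39 FREE]
Op 3: b = malloc(1) -> b = 0; heap: [0-0 ALLOC][1-39 FREE]
Op 4: c = malloc(2) -> c = 1; heap: [0-0 ALLOC][1-2 ALLOC][3-39 FREE]
Op 5: free(c) -> (freed c); heap: [0-0 ALLOC][1-39 FREE]
Op 6: b = realloc(b, 9) -> b = 0; heap: [0-8 ALLOC][9-39 FREE]
malloc(13): first-fit scan over [0-8 ALLOC][9-39 FREE] -> 9

Answer: 9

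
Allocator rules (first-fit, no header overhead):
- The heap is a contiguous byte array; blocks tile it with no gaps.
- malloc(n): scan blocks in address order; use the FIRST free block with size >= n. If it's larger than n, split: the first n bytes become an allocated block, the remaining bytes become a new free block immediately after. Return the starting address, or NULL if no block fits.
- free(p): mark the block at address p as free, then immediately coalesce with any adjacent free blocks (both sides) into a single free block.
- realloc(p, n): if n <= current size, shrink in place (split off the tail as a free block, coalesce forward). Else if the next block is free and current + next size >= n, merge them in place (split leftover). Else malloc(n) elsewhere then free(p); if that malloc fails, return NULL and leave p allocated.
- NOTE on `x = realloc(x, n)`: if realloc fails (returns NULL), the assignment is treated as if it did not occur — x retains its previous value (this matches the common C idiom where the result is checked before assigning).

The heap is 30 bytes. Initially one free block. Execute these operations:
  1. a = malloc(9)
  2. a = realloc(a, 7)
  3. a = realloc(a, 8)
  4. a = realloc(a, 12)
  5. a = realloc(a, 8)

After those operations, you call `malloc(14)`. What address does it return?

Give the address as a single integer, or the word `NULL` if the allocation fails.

Op 1: a = malloc(9) -> a = 0; heap: [0-8 ALLOC][9-29 FREE]
Op 2: a = realloc(a, 7) -> a = 0; heap: [0-6 ALLOC][7-29 FREE]
Op 3: a = realloc(a, 8) -> a = 0; heap: [0-7 ALLOC][8-29 FREE]
Op 4: a = realloc(a, 12) -> a = 0; heap: [0-11 ALLOC][12-29 FREE]
Op 5: a = realloc(a, 8) -> a = 0; heap: [0-7 ALLOC][8-29 FREE]
malloc(14): first-fit scan over [0-7 ALLOC][8-29 FREE] -> 8

Answer: 8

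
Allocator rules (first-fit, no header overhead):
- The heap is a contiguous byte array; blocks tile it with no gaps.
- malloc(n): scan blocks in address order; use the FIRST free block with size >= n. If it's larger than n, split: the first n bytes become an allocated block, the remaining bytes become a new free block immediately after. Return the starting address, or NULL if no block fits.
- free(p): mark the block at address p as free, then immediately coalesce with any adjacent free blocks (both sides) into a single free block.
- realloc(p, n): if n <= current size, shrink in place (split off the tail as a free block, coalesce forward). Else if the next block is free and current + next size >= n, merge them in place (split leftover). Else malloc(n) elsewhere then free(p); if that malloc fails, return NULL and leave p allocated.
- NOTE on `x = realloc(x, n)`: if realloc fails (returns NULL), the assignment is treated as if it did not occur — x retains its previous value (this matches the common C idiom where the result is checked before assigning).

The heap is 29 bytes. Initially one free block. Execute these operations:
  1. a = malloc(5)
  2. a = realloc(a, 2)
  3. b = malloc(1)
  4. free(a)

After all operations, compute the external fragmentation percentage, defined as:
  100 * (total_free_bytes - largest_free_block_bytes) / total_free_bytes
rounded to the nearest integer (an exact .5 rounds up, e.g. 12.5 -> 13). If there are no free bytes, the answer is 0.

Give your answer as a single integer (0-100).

Answer: 7

Derivation:
Op 1: a = malloc(5) -> a = 0; heap: [0-4 ALLOC][5-28 FREE]
Op 2: a = realloc(a, 2) -> a = 0; heap: [0-1 ALLOC][2-28 FREE]
Op 3: b = malloc(1) -> b = 2; heap: [0-1 ALLOC][2-2 ALLOC][3-28 FREE]
Op 4: free(a) -> (freed a); heap: [0-1 FREE][2-2 ALLOC][3-28 FREE]
Free blocks: [2 26] total_free=28 largest=26 -> 100*(28-26)/28 = 200/28 ≈ 7.143 -> rounds to 7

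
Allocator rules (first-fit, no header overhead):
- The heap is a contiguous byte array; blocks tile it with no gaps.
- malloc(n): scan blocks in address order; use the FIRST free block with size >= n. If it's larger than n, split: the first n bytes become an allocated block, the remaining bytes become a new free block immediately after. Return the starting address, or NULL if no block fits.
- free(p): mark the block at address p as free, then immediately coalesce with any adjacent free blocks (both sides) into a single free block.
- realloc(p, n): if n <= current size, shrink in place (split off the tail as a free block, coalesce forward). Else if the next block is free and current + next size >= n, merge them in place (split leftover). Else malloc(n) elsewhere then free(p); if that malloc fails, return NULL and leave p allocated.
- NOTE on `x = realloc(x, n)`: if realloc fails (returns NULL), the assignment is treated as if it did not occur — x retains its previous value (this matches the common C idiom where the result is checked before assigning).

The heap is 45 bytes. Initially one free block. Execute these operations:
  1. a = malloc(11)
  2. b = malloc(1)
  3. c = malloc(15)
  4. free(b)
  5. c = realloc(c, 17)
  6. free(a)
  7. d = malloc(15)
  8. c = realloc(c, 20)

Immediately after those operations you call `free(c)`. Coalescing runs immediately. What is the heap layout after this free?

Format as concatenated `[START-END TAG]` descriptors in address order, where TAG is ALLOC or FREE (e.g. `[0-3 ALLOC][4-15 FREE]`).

Op 1: a = malloc(11) -> a = 0; heap: [0-10 ALLOC][11-44 FREE]
Op 2: b = malloc(1) -> b = 11; heap: [0-10 ALLOC][11-11 ALLOC][12-44 FREE]
Op 3: c = malloc(15) -> c = 12; heap: [0-10 ALLOC][11-11 ALLOC][12-26 ALLOC][27-44 FREE]
Op 4: free(b) -> (freed b); heap: [0-10 ALLOC][11-11 FREE][12-26 ALLOC][27-44 FREE]
Op 5: c = realloc(c, 17) -> c = 12; heap: [0-10 ALLOC][11-11 FREE][12-28 ALLOC][29-44 FREE]
Op 6: free(a) -> (freed a); heap: [0-11 FREE][12-28 ALLOC][29-44 FREE]
Op 7: d = malloc(15) -> d = 29; heap: [0-11 FREE][12-28 ALLOC][29-43 ALLOC][44-44 FREE]
Op 8: c = realloc(c, 20) -> NULL (c unchanged); heap: [0-11 FREE][12-28 ALLOC][29-43 ALLOC][44-44 FREE]
free(c): c = 12 -> block [12-28 ALLOC]; mark free, coalesce with adjacent free neighbors -> [0-28 FREE][29-43 ALLOC][44-44 FREE]

Answer: [0-28 FREE][29-43 ALLOC][44-44 FREE]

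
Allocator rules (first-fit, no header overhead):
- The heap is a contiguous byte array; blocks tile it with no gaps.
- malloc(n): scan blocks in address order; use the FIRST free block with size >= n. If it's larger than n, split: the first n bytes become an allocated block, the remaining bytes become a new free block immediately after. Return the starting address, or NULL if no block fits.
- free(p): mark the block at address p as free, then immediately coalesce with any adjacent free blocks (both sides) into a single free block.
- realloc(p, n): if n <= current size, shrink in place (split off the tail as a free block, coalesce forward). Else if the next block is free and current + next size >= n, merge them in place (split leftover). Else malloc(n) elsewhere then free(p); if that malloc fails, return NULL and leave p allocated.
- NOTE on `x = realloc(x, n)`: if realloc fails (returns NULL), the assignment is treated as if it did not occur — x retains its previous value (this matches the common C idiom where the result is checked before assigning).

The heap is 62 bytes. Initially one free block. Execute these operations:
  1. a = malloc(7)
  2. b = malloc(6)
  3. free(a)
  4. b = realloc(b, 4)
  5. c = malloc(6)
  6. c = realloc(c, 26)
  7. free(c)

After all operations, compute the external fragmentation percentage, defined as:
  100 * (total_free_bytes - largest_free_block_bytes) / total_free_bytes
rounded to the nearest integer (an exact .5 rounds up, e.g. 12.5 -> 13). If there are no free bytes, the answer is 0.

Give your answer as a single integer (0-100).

Answer: 12

Derivation:
Op 1: a = malloc(7) -> a = 0; heap: [0-6 ALLOC][7-61 FREE]
Op 2: b = malloc(6) -> b = 7; heap: [0-6 ALLOC][7-12 ALLOC][13-61 FREE]
Op 3: free(a) -> (freed a); heap: [0-6 FREE][7-12 ALLOC][13-61 FREE]
Op 4: b = realloc(b, 4) -> b = 7; heap: [0-6 FREE][7-10 ALLOC][11-61 FREE]
Op 5: c = malloc(6) -> c = 0; heap: [0-5 ALLOC][6-6 FREE][7-10 ALLOC][11-61 FREE]
Op 6: c = realloc(c, 26) -> c = 11; heap: [0-6 FREE][7-10 ALLOC][11-36 ALLOC][37-61 FREE]
Op 7: free(c) -> (freed c); heap: [0-6 FREE][7-10 ALLOC][11-61 FREE]
Free blocks: [7 51] total_free=58 largest=51 -> 100*(58-51)/58 = 700/58 ≈ 12.069 -> rounds to 12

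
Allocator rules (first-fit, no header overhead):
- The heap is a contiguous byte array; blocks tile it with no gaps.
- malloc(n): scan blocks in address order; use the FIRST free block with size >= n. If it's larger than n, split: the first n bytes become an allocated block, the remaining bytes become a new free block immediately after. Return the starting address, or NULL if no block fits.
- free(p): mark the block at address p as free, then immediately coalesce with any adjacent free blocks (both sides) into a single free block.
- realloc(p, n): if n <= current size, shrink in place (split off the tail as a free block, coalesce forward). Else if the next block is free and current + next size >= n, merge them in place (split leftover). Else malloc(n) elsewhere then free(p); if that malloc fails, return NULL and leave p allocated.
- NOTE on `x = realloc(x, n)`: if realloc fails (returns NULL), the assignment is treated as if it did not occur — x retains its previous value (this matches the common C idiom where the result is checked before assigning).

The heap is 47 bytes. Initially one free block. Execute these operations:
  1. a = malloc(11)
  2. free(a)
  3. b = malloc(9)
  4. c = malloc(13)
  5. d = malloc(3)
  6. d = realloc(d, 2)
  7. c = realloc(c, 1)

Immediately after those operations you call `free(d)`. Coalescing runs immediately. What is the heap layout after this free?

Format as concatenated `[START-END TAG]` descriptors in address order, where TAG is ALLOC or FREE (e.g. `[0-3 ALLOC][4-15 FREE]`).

Answer: [0-8 ALLOC][9-9 ALLOC][10-46 FREE]

Derivation:
Op 1: a = malloc(11) -> a = 0; heap: [0-10 ALLOC][11-46 FREE]
Op 2: free(a) -> (freed a); heap: [0-46 FREE]
Op 3: b = malloc(9) -> b = 0; heap: [0-8 ALLOC][9-46 FREE]
Op 4: c = malloc(13) -> c = 9; heap: [0-8 ALLOC][9-21 ALLOC][22-46 FREE]
Op 5: d = malloc(3) -> d = 22; heap: [0-8 ALLOC][9-21 ALLOC][22-24 ALLOC][25-46 FREE]
Op 6: d = realloc(d, 2) -> d = 22; heap: [0-8 ALLOC][9-21 ALLOC][22-23 ALLOC][24-46 FREE]
Op 7: c = realloc(c, 1) -> c = 9; heap: [0-8 ALLOC][9-9 ALLOC][10-21 FREE][22-23 ALLOC][24-46 FREE]
free(d): d = 22 -> block [22-23 ALLOC]; mark free, coalesce with adjacent free neighbors -> [0-8 ALLOC][9-9 ALLOC][10-46 FREE]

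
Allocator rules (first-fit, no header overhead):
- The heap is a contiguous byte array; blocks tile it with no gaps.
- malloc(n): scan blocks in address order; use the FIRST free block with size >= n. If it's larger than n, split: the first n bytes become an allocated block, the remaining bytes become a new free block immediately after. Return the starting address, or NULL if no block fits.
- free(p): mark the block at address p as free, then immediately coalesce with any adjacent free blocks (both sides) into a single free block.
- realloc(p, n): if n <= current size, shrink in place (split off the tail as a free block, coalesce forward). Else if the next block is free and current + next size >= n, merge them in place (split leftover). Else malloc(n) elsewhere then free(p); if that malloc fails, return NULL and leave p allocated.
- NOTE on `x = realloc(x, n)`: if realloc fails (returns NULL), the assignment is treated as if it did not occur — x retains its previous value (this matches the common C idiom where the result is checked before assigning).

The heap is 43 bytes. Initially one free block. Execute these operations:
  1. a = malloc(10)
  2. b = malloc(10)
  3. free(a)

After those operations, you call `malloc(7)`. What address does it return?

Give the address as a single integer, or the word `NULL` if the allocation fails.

Op 1: a = malloc(10) -> a = 0; heap: [0-9 ALLOC][10-42 FREE]
Op 2: b = malloc(10) -> b = 10; heap: [0-9 ALLOC][10-19 ALLOC][20-42 FREE]
Op 3: free(a) -> (freed a); heap: [0-9 FREE][10-19 ALLOC][20-42 FREE]
malloc(7): first-fit scan over [0-9 FREE][10-19 ALLOC][20-42 FREE] -> 0

Answer: 0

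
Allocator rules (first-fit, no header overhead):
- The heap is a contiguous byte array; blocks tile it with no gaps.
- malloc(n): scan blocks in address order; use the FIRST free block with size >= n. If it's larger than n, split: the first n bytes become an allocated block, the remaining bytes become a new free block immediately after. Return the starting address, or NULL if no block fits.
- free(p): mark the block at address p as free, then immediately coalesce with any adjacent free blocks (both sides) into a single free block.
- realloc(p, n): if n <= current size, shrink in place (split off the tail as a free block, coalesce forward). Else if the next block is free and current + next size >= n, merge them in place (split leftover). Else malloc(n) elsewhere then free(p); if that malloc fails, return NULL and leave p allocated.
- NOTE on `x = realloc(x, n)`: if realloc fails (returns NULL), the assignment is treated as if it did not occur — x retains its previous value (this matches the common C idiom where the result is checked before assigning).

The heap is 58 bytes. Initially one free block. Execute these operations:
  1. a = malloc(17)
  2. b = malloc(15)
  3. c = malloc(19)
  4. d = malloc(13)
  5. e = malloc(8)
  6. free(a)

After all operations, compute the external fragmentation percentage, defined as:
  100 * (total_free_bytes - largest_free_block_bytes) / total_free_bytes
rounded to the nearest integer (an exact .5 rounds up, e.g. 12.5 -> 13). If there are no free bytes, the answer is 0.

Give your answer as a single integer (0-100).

Op 1: a = malloc(17) -> a = 0; heap: [0-16 ALLOC][17-57 FREE]
Op 2: b = malloc(15) -> b = 17; heap: [0-16 ALLOC][17-31 ALLOC][32-57 FREE]
Op 3: c = malloc(19) -> c = 32; heap: [0-16 ALLOC][17-31 ALLOC][32-50 ALLOC][51-57 FREE]
Op 4: d = malloc(13) -> d = NULL; heap: [0-16 ALLOC][17-31 ALLOC][32-50 ALLOC][51-57 FREE]
Op 5: e = malloc(8) -> e = NULL; heap: [0-16 ALLOC][17-31 ALLOC][32-50 ALLOC][51-57 FREE]
Op 6: free(a) -> (freed a); heap: [0-16 FREE][17-31 ALLOC][32-50 ALLOC][51-57 FREE]
Free blocks: [17 7] total_free=24 largest=17 -> 100*(24-17)/24 = 700/24 ≈ 29.167 -> rounds to 29

Answer: 29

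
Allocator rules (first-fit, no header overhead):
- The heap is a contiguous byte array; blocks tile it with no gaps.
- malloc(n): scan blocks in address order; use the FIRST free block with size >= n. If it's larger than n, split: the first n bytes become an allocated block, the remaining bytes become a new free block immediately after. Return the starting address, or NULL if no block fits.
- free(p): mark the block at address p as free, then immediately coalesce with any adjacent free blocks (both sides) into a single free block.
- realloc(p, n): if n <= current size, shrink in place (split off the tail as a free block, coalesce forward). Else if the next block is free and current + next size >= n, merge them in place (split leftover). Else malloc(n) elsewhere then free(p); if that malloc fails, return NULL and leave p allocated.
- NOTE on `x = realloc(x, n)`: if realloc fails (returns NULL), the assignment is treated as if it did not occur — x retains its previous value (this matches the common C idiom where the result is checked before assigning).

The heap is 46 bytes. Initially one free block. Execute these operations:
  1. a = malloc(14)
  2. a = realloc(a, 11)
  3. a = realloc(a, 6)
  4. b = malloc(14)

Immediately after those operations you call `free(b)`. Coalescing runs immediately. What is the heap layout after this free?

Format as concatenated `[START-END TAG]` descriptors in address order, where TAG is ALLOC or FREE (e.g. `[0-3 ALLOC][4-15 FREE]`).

Op 1: a = malloc(14) -> a = 0; heap: [0-13 ALLOC][14-45 FREE]
Op 2: a = realloc(a, 11) -> a = 0; heap: [0-10 ALLOC][11-45 FREE]
Op 3: a = realloc(a, 6) -> a = 0; heap: [0-5 ALLOC][6-45 FREE]
Op 4: b = malloc(14) -> b = 6; heap: [0-5 ALLOC][6-19 ALLOC][20-45 FREE]
free(b): b = 6 -> block [6-19 ALLOC]; mark free, coalesce with adjacent free neighbors -> [0-5 ALLOC][6-45 FREE]

Answer: [0-5 ALLOC][6-45 FREE]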